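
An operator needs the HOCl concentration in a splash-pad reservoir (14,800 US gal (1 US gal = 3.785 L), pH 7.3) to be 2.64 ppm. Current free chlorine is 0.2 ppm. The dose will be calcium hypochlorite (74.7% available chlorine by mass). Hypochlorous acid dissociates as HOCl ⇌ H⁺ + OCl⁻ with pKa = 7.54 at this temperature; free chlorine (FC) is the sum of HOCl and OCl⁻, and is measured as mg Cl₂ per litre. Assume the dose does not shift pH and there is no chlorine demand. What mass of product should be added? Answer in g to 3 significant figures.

297 g

Volume: 14,800 US gal × 3.785 L/gal = 56,018 L.
[OCl⁻]/[HOCl] = 10^(pH − pKa) = 10^(7.3 − 7.54) = 0.5754; fraction as HOCl = 1/(1 + 0.5754) = 0.6347.
Free chlorine required for 2.64 ppm HOCl: 2.64 / 0.6347 = 4.159 ppm.
FC to add: 4.159 − 0.2 = 3.959 mg/L as Cl₂.
Cl₂ equivalent: 3.959 mg/L × 56,018 L = 221.8 g.
Product at 74.7% available Cl: 221.8 / 0.747 = 296.9 g.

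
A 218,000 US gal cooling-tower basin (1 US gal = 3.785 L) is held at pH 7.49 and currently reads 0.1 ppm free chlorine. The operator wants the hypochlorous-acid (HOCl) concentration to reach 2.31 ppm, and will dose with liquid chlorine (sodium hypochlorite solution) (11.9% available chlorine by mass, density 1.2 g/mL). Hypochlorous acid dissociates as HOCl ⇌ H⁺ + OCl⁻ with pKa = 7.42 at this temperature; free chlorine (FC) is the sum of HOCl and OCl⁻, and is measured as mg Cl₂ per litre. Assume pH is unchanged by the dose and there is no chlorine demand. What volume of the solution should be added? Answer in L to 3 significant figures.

Volume: 218,000 US gal × 3.785 L/gal = 825,130 L.
[OCl⁻]/[HOCl] = 10^(pH − pKa) = 10^(7.49 − 7.42) = 1.175; fraction as HOCl = 1/(1 + 1.175) = 0.4598.
Free chlorine required for 2.31 ppm HOCl: 2.31 / 0.4598 = 5.024 ppm.
FC to add: 5.024 − 0.1 = 4.924 mg/L as Cl₂.
Cl₂ equivalent: 4.924 mg/L × 825,130 L = 4063 g.
Product at 11.9% available Cl: 4063 / 0.119 = 34,140 g.
Volume: 34,140 g ÷ 1.2 g/mL = 28,450 mL.

28.5 L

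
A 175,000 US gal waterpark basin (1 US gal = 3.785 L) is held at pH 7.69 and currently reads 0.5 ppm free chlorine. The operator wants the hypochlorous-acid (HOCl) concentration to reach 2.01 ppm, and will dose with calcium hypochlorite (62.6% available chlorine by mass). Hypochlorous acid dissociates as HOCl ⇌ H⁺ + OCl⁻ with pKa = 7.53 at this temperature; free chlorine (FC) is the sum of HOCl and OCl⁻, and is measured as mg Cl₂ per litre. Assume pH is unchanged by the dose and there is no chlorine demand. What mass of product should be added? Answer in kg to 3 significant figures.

4.67 kg

Volume: 175,000 US gal × 3.785 L/gal = 662,375 L.
[OCl⁻]/[HOCl] = 10^(pH − pKa) = 10^(7.69 − 7.53) = 1.445; fraction as HOCl = 1/(1 + 1.445) = 0.4089.
Free chlorine required for 2.01 ppm HOCl: 2.01 / 0.4089 = 4.915 ppm.
FC to add: 4.915 − 0.5 = 4.415 mg/L as Cl₂.
Cl₂ equivalent: 4.415 mg/L × 662,375 L = 2925 g.
Product at 62.6% available Cl: 2925 / 0.626 = 4672 g.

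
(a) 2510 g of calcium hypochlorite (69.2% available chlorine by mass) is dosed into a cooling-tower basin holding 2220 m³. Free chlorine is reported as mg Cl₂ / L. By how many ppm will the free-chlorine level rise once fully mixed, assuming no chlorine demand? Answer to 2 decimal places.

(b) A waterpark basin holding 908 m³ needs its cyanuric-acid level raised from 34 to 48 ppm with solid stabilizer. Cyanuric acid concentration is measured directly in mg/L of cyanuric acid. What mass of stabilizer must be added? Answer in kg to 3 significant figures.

(a) Volume: 2220 m³ = 2,220,000 L.
(a) Available chlorine delivered: 2510 g × 0.692 = 1737 g as Cl₂.
(a) Concentration rise: 1737 g / 2,220,000 L = 0.7824 mg/L = 0.78 ppm.

(b) Volume: 908 m³ = 908,000 L.
(b) CYA to add: (48 − 34) = 14 mg/L × 908,000 L = 12,710 g cyanuric acid.

(a) 0.78 ppm; (b) 12.7 kg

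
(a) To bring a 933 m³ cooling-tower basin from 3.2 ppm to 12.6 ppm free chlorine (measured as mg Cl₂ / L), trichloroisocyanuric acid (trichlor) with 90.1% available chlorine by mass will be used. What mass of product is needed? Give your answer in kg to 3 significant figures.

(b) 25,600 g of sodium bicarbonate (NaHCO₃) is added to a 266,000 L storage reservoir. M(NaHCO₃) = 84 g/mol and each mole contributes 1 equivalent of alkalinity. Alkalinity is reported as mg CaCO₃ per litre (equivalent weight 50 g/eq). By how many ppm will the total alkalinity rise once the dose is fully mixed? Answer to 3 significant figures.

(a) 9.73 kg; (b) 57.3 ppm

(a) Volume: 933 m³ = 933,000 L.
(a) Chlorine deficit: 12.6 − 3.2 = 9.4 ppm = 9.4 mg/L as Cl₂.
(a) Cl₂ equivalent needed: 9.4 mg/L × 933,000 L = 8,770,000 mg = 8770 g.
(a) Product at 90.1% available chlorine: 8770 / 0.901 = 9734 g.

(b) Moles of NaHCO₃: 25,600 g ÷ 84 g/mol = 304.8 mol → 304.8 eq of alkalinity.
(b) As CaCO₃: 304.8 eq × 50 g/eq = 15,240 g.
(b) Rise: 15,240 g / 266,000 L × 1000 = 57.29 mg/L.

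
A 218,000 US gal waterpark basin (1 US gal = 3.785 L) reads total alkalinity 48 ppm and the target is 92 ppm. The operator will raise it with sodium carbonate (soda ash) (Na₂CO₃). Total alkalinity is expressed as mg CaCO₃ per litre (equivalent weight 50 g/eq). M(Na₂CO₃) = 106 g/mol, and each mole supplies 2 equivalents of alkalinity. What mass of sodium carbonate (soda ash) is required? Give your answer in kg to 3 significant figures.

38.5 kg

Volume: 218,000 US gal × 3.785 L/gal = 825,130 L.
Alkalinity to add: (92 − 48) = 44 mg/L as CaCO₃ × 825,130 L = 36,310 g as CaCO₃.
Equivalents: 36,310 g ÷ 50 g/eq = 726.1 eq.
Each mole of Na₂CO₃ supplies 2 eq, so 726.1 / 2 = 363.1 mol.
Mass: 363.1 mol × 106 g/mol = 38,480 g.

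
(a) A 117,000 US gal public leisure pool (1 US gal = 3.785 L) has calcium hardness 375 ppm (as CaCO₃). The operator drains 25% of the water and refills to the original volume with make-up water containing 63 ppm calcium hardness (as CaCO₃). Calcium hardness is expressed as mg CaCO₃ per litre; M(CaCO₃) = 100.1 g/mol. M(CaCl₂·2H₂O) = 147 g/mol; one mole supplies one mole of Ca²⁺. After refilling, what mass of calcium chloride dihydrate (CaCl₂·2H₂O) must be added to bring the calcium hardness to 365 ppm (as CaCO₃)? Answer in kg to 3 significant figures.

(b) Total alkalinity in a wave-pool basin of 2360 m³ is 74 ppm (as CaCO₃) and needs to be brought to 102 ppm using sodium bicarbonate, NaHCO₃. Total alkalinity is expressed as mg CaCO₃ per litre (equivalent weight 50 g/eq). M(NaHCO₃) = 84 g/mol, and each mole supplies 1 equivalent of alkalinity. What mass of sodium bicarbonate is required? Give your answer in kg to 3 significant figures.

(a) Volume: 117,000 US gal × 3.785 L/gal = 442,845 L.
(a) After draining 25% and refilling: 375 × 0.75 + 63 × 0.25 = 297 ppm.
(a) Deficit to target: 365 − 297 = 68 mg/L.
(a) As CaCO₃: 68 mg/L × 442,845 L = 30,110 g; ÷ 100.1 = 300.8 mol Ca²⁺.
(a) Mass: 300.8 × 147 = 44,220 g.

(b) Volume: 2360 m³ = 2,360,000 L.
(b) Alkalinity to add: (102 − 74) = 28 mg/L as CaCO₃ × 2,360,000 L = 66,080 g as CaCO₃.
(b) Equivalents: 66,080 g ÷ 50 g/eq = 1322 eq.
(b) NaHCO₃ supplies 1 eq per mole → 1322 mol.
(b) Mass: 1322 mol × 84 g/mol = 111,000 g.

(a) 44.2 kg; (b) 111 kg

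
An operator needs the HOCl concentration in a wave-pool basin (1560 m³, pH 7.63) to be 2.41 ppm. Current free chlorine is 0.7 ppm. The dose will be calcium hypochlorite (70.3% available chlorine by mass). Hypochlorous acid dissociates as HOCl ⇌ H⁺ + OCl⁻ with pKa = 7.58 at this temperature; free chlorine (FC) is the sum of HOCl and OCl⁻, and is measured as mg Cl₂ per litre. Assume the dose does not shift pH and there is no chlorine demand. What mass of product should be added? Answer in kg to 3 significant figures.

9.80 kg

Volume: 1560 m³ = 1,560,000 L.
[OCl⁻]/[HOCl] = 10^(pH − pKa) = 10^(7.63 − 7.58) = 1.122; fraction as HOCl = 1/(1 + 1.122) = 0.4712.
Free chlorine required for 2.41 ppm HOCl: 2.41 / 0.4712 = 5.114 ppm.
FC to add: 5.114 − 0.7 = 4.414 mg/L as Cl₂.
Cl₂ equivalent: 4.414 mg/L × 1,560,000 L = 6886 g.
Product at 70.3% available Cl: 6886 / 0.703 = 9795 g.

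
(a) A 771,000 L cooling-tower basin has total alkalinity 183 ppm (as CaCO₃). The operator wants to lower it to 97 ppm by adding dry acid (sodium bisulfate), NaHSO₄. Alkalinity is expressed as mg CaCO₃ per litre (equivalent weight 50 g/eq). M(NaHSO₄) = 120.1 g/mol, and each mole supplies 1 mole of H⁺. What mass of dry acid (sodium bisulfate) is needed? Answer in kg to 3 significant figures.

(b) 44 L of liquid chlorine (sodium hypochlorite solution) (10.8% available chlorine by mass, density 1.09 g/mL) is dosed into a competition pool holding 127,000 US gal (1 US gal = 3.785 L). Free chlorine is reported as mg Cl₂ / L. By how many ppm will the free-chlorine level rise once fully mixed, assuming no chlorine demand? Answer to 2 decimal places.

(a) Alkalinity to neutralize: (183 − 97) = 86 mg/L as CaCO₃ × 771,000 L = 66,310 g as CaCO₃.
(a) Equivalents of H⁺ required: 66,310 ÷ 50 g/eq = 1326 eq = 1326 mol NaHSO₄.
(a) Mass of NaHSO₄: 1326 × 120.1 = 159,300 g.

(b) Volume: 127,000 US gal × 3.785 L/gal = 480,695 L.
(b) Mass of solution: 44 L × 1000 mL/L × 1.09 g/mL = 47,960 g.
(b) Available chlorine delivered: 47,960 g × 0.108 = 5180 g as Cl₂.
(b) Concentration rise: 5180 g / 480,695 L = 10.78 mg/L = 10.78 ppm.

(a) 159 kg; (b) 10.78 ppm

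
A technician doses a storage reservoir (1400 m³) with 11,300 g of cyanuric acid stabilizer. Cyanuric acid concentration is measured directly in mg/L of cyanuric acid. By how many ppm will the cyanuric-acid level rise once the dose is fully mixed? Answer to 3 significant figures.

Volume: 1400 m³ = 1,400,000 L.
Rise: 11,300 g / 1,400,000 L × 1000 = 8.071 mg/L.

8.07 ppm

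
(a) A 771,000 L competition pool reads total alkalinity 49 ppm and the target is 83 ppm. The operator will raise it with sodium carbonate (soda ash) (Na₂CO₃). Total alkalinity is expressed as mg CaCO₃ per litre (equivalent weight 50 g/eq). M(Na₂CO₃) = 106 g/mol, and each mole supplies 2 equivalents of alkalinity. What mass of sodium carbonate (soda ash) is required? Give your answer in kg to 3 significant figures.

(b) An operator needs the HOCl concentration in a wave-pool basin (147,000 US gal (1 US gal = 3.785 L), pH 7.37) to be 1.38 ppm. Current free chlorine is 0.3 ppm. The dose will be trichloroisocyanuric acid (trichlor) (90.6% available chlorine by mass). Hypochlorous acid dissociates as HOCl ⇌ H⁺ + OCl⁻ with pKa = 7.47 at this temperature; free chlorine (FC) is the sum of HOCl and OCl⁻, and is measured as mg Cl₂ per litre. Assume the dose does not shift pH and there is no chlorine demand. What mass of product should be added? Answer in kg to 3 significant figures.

(a) Alkalinity to add: (83 − 49) = 34 mg/L as CaCO₃ × 771,000 L = 26,210 g as CaCO₃.
(a) Equivalents: 26,210 g ÷ 50 g/eq = 524.3 eq.
(a) Each mole of Na₂CO₃ supplies 2 eq, so 524.3 / 2 = 262.1 mol.
(a) Mass: 262.1 mol × 106 g/mol = 27,790 g.

(b) Volume: 147,000 US gal × 3.785 L/gal = 556,395 L.
(b) [OCl⁻]/[HOCl] = 10^(pH − pKa) = 10^(7.37 − 7.47) = 0.7943; fraction as HOCl = 1/(1 + 0.7943) = 0.5573.
(b) Free chlorine required for 1.38 ppm HOCl: 1.38 / 0.5573 = 2.476 ppm.
(b) FC to add: 2.476 − 0.3 = 2.176 mg/L as Cl₂.
(b) Cl₂ equivalent: 2.176 mg/L × 556,395 L = 1211 g.
(b) Product at 90.6% available Cl: 1211 / 0.906 = 1336 g.

(a) 27.8 kg; (b) 1.34 kg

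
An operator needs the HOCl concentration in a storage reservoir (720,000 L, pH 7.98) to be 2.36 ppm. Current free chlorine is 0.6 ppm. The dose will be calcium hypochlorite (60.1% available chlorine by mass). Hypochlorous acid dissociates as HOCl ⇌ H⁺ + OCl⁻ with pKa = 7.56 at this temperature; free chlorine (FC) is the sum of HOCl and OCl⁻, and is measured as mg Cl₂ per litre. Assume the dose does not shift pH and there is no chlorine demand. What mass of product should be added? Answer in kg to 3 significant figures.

9.55 kg

[OCl⁻]/[HOCl] = 10^(pH − pKa) = 10^(7.98 − 7.56) = 2.63; fraction as HOCl = 1/(1 + 2.63) = 0.2755.
Free chlorine required for 2.36 ppm HOCl: 2.36 / 0.2755 = 8.567 ppm.
FC to add: 8.567 − 0.6 = 7.967 mg/L as Cl₂.
Cl₂ equivalent: 7.967 mg/L × 720,000 L = 5737 g.
Product at 60.1% available Cl: 5737 / 0.601 = 9545 g.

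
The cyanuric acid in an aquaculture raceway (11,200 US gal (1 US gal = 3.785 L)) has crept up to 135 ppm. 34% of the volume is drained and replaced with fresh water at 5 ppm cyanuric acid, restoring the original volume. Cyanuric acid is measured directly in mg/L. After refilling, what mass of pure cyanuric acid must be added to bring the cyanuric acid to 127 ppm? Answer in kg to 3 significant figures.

1.53 kg

Volume: 11,200 US gal × 3.785 L/gal = 42,392 L.
After draining 34% and refilling: 135 × 0.66 + 5 × 0.34 = 90.8 ppm.
Deficit to target: 127 − 90.8 = 36.2 mg/L.
Mass: 36.2 mg/L × 42,392 L = 1535 g cyanuric acid.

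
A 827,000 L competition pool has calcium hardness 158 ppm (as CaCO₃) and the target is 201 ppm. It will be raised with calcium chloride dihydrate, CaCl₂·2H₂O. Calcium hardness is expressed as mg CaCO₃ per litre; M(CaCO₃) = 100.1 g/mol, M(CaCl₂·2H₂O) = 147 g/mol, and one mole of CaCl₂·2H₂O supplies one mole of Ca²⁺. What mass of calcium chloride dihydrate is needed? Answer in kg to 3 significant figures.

52.2 kg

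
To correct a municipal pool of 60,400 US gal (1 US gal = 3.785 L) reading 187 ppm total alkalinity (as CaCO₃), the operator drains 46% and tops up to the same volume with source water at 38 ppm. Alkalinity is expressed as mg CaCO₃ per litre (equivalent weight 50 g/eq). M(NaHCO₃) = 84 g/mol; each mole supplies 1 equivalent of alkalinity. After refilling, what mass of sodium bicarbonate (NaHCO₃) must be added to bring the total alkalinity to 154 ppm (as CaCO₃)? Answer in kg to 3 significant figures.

13.6 kg

Volume: 60,400 US gal × 3.785 L/gal = 228,614 L.
After draining 46% and refilling: 187 × 0.54 + 38 × 0.46 = 118.46 ppm.
Deficit to target: 154 − 118.46 = 35.54 mg/L.
As CaCO₃: 35.54 mg/L × 228,614 L = 8125 g; ÷ 50 g/eq ÷ 1 = 162.5 mol NaHCO₃.
Mass: 162.5 × 84 = 13,650 g.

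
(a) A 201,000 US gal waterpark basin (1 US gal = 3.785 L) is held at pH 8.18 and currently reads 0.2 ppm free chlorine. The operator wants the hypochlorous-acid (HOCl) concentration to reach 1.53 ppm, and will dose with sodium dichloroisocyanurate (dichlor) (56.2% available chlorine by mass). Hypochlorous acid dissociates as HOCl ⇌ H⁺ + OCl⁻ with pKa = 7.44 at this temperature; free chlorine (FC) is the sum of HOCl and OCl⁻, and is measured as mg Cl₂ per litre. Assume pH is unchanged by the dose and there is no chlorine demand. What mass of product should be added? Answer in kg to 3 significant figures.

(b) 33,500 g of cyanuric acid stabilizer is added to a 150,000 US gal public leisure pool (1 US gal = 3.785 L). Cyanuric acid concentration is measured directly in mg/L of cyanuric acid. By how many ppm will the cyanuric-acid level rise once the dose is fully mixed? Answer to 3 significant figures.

(a) 13.2 kg; (b) 59.0 ppm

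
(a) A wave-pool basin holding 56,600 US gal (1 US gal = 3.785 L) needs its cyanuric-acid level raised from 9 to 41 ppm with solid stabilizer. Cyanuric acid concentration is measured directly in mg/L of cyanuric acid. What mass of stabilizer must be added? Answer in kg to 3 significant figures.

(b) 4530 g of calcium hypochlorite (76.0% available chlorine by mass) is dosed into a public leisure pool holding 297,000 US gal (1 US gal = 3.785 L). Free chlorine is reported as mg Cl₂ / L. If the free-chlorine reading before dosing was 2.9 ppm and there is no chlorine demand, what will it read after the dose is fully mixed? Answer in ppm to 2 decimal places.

(a) 6.86 kg; (b) 5.96 ppm

(a) Volume: 56,600 US gal × 3.785 L/gal = 214,231 L.
(a) CYA to add: (41 − 9) = 32 mg/L × 214,231 L = 6855 g cyanuric acid.

(b) Volume: 297,000 US gal × 3.785 L/gal = 1,124,145 L.
(b) Available chlorine delivered: 4530 g × 0.76 = 3443 g as Cl₂.
(b) Concentration rise: 3443 g / 1,124,145 L = 3.063 mg/L = 3.06 ppm.
(b) Final FC: 2.9 + 3.06 = 5.96 ppm.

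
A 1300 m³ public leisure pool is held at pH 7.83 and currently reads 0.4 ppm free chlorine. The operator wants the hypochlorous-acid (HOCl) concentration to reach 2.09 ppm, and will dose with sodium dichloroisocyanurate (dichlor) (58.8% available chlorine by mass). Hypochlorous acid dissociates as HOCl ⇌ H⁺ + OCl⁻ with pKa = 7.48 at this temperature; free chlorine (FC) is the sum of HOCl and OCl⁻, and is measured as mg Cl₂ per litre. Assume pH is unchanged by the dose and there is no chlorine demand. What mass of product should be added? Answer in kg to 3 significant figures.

14.1 kg

Volume: 1300 m³ = 1,300,000 L.
[OCl⁻]/[HOCl] = 10^(pH − pKa) = 10^(7.83 − 7.48) = 2.239; fraction as HOCl = 1/(1 + 2.239) = 0.3088.
Free chlorine required for 2.09 ppm HOCl: 2.09 / 0.3088 = 6.769 ppm.
FC to add: 6.769 − 0.4 = 6.369 mg/L as Cl₂.
Cl₂ equivalent: 6.369 mg/L × 1,300,000 L = 8280 g.
Product at 58.8% available Cl: 8280 / 0.588 = 14,080 g.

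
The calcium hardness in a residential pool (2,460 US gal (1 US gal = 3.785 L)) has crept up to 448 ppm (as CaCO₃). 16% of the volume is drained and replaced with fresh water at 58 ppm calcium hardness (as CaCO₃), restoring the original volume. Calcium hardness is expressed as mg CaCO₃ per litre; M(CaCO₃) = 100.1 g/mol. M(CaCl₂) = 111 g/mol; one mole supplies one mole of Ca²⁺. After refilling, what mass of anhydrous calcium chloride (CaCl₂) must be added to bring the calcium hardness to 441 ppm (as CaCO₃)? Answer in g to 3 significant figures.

572 g

Volume: 2,460 US gal × 3.785 L/gal = 9,311 L.
After draining 16% and refilling: 448 × 0.84 + 58 × 0.16 = 385.6 ppm.
Deficit to target: 441 − 385.6 = 55.4 mg/L.
As CaCO₃: 55.4 mg/L × 9,311 L = 515.8 g; ÷ 100.1 = 5.153 mol Ca²⁺.
Mass: 5.153 × 111 = 572 g.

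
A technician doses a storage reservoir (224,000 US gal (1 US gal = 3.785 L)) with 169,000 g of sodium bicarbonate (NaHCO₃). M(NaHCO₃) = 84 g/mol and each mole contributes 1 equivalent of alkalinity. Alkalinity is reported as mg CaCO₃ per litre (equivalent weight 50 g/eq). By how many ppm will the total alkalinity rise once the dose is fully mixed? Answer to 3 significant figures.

Volume: 224,000 US gal × 3.785 L/gal = 847,840 L.
Moles of NaHCO₃: 169,000 g ÷ 84 g/mol = 2012 mol → 2012 eq of alkalinity.
As CaCO₃: 2012 eq × 50 g/eq = 100,600 g.
Rise: 100,600 g / 847,840 L × 1000 = 118.6 mg/L.

119 ppm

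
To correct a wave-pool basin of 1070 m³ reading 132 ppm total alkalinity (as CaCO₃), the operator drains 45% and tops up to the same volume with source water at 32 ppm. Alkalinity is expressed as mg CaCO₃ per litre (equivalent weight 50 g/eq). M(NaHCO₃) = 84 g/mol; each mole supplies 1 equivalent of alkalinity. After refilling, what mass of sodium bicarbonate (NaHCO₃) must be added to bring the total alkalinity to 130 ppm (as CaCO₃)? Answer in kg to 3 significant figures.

77.3 kg

Volume: 1070 m³ = 1,070,000 L.
After draining 45% and refilling: 132 × 0.55 + 32 × 0.45 = 87 ppm.
Deficit to target: 130 − 87 = 43 mg/L.
As CaCO₃: 43 mg/L × 1,070,000 L = 46,010 g; ÷ 50 g/eq ÷ 1 = 920.2 mol NaHCO₃.
Mass: 920.2 × 84 = 77,300 g.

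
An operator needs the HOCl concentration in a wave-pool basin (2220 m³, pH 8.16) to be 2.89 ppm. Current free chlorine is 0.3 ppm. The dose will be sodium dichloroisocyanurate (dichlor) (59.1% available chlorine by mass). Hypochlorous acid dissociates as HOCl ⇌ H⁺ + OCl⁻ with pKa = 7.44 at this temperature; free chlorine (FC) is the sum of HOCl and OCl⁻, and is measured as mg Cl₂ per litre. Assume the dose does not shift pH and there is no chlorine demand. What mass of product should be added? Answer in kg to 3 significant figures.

66.7 kg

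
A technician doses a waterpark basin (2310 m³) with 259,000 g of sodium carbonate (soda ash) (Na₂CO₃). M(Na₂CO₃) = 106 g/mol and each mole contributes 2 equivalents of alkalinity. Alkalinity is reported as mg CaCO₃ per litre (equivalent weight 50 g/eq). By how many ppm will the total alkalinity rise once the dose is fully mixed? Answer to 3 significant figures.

106 ppm

Volume: 2310 m³ = 2,310,000 L.
Moles of Na₂CO₃: 259,000 g ÷ 106 g/mol = 2443 mol → 4887 eq of alkalinity.
As CaCO₃: 4887 eq × 50 g/eq = 244,300 g.
Rise: 244,300 g / 2,310,000 L × 1000 = 105.8 mg/L.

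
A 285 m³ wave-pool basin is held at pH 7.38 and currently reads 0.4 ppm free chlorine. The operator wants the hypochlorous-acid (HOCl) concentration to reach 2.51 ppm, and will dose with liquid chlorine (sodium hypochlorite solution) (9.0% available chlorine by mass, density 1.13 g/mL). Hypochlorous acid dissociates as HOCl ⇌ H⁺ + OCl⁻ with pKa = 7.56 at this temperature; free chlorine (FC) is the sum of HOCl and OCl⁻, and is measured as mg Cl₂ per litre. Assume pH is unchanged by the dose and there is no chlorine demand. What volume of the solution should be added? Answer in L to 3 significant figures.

Volume: 285 m³ = 285,000 L.
[OCl⁻]/[HOCl] = 10^(pH − pKa) = 10^(7.38 − 7.56) = 0.6607; fraction as HOCl = 1/(1 + 0.6607) = 0.6022.
Free chlorine required for 2.51 ppm HOCl: 2.51 / 0.6022 = 4.168 ppm.
FC to add: 4.168 − 0.4 = 3.768 mg/L as Cl₂.
Cl₂ equivalent: 3.768 mg/L × 285,000 L = 1074 g.
Product at 9.0% available Cl: 1074 / 0.09 = 11,930 g.
Volume: 11,930 g ÷ 1.13 g/mL = 10,560 mL.

10.6 L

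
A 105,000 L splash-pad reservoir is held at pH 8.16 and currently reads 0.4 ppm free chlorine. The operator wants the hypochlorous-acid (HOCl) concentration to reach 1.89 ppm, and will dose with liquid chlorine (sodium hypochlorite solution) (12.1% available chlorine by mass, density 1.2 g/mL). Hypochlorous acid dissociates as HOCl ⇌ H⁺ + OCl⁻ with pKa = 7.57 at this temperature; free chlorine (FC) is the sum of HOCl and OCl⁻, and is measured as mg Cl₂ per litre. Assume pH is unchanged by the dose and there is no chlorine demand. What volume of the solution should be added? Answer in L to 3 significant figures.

6.39 L

[OCl⁻]/[HOCl] = 10^(pH − pKa) = 10^(8.16 − 7.57) = 3.89; fraction as HOCl = 1/(1 + 3.89) = 0.2045.
Free chlorine required for 1.89 ppm HOCl: 1.89 / 0.2045 = 9.243 ppm.
FC to add: 9.243 − 0.4 = 8.843 mg/L as Cl₂.
Cl₂ equivalent: 8.843 mg/L × 105,000 L = 928.5 g.
Product at 12.1% available Cl: 928.5 / 0.121 = 7674 g.
Volume: 7674 g ÷ 1.2 g/mL = 6395 mL.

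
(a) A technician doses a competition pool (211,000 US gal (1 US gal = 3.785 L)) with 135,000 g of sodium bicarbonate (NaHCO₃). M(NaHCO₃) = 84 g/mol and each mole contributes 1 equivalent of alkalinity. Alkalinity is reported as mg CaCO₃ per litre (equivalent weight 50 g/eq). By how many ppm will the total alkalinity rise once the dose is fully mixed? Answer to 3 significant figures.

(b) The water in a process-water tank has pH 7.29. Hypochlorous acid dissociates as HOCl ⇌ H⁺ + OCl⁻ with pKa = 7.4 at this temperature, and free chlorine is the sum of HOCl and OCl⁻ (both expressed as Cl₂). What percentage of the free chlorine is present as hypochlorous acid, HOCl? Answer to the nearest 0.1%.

(a) Volume: 211,000 US gal × 3.785 L/gal = 798,635 L.
(a) Moles of NaHCO₃: 135,000 g ÷ 84 g/mol = 1607 mol → 1607 eq of alkalinity.
(a) As CaCO₃: 1607 eq × 50 g/eq = 80,360 g.
(a) Rise: 80,360 g / 798,635 L × 1000 = 100.6 mg/L.

(b) [OCl⁻]/[HOCl] = 10^(pH − pKa) = 10^(7.29 − 7.4) = 10^-0.11 = 0.7762.
(b) Fraction as HOCl = 1 / (1 + 0.7762) = 0.563.

(a) 101 ppm; (b) 56.3%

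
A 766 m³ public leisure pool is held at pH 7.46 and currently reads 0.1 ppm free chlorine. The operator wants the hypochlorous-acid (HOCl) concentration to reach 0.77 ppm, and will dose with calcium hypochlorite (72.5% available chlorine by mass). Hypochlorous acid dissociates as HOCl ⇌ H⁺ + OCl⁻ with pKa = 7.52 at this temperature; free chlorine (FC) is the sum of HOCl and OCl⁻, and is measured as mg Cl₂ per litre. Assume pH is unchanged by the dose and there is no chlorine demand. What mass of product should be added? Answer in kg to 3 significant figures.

1.42 kg

Volume: 766 m³ = 766,000 L.
[OCl⁻]/[HOCl] = 10^(pH − pKa) = 10^(7.46 − 7.52) = 0.871; fraction as HOCl = 1/(1 + 0.871) = 0.5345.
Free chlorine required for 0.77 ppm HOCl: 0.77 / 0.5345 = 1.441 ppm.
FC to add: 1.441 − 0.1 = 1.341 mg/L as Cl₂.
Cl₂ equivalent: 1.341 mg/L × 766,000 L = 1027 g.
Product at 72.5% available Cl: 1027 / 0.725 = 1416 g.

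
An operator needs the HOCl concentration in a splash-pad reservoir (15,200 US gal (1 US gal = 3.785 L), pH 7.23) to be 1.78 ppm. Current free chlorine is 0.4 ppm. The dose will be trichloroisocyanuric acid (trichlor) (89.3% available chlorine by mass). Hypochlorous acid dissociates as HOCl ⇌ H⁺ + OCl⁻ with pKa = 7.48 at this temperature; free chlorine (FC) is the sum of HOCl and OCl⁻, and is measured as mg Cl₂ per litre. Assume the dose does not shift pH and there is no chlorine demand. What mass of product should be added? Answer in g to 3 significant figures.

153 g

Volume: 15,200 US gal × 3.785 L/gal = 57,532 L.
[OCl⁻]/[HOCl] = 10^(pH − pKa) = 10^(7.23 − 7.48) = 0.5623; fraction as HOCl = 1/(1 + 0.5623) = 0.6401.
Free chlorine required for 1.78 ppm HOCl: 1.78 / 0.6401 = 2.781 ppm.
FC to add: 2.781 − 0.4 = 2.381 mg/L as Cl₂.
Cl₂ equivalent: 2.381 mg/L × 57,532 L = 137 g.
Product at 89.3% available Cl: 137 / 0.893 = 153.4 g.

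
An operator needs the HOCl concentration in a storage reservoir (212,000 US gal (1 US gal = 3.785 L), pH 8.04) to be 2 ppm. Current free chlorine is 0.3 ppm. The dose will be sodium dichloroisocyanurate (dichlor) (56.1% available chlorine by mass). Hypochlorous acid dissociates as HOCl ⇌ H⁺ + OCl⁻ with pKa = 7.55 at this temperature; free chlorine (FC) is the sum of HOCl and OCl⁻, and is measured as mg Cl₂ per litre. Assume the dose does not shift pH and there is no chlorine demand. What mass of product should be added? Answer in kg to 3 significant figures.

Volume: 212,000 US gal × 3.785 L/gal = 802,420 L.
[OCl⁻]/[HOCl] = 10^(pH − pKa) = 10^(8.04 − 7.55) = 3.09; fraction as HOCl = 1/(1 + 3.09) = 0.2445.
Free chlorine required for 2 ppm HOCl: 2 / 0.2445 = 8.181 ppm.
FC to add: 8.181 − 0.3 = 7.881 mg/L as Cl₂.
Cl₂ equivalent: 7.881 mg/L × 802,420 L = 6324 g.
Product at 56.1% available Cl: 6324 / 0.561 = 11,270 g.

11.3 kg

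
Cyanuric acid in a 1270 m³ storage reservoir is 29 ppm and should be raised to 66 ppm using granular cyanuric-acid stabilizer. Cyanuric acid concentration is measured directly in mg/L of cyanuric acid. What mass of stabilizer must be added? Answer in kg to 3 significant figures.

47.0 kg

Volume: 1270 m³ = 1,270,000 L.
CYA to add: (66 − 29) = 37 mg/L × 1,270,000 L = 46,990 g cyanuric acid.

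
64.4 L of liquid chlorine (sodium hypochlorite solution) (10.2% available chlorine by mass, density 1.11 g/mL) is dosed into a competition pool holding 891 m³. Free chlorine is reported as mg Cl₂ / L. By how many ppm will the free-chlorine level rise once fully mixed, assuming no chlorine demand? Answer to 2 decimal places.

8.18 ppm

Volume: 891 m³ = 891,000 L.
Mass of solution: 64.4 L × 1000 mL/L × 1.11 g/mL = 71,480 g.
Available chlorine delivered: 71,480 g × 0.102 = 7291 g as Cl₂.
Concentration rise: 7291 g / 891,000 L = 8.183 mg/L = 8.18 ppm.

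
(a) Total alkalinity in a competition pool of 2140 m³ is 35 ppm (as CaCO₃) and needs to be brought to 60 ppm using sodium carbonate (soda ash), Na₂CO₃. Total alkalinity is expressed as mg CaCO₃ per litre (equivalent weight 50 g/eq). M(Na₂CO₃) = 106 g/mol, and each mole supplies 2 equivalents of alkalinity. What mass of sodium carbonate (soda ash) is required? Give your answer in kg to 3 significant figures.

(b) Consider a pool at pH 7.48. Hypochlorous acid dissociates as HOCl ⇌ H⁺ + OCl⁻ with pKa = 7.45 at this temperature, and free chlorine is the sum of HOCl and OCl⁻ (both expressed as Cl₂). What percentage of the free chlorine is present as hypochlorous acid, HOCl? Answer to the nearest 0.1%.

(a) Volume: 2140 m³ = 2,140,000 L.
(a) Alkalinity to add: (60 − 35) = 25 mg/L as CaCO₃ × 2,140,000 L = 53,500 g as CaCO₃.
(a) Equivalents: 53,500 g ÷ 50 g/eq = 1070 eq.
(a) Each mole of Na₂CO₃ supplies 2 eq, so 1070 / 2 = 535 mol.
(a) Mass: 535 mol × 106 g/mol = 56,710 g.

(b) [OCl⁻]/[HOCl] = 10^(pH − pKa) = 10^(7.48 − 7.45) = 10^0.03 = 1.072.
(b) Fraction as HOCl = 1 / (1 + 1.072) = 0.4827.

(a) 56.7 kg; (b) 48.3%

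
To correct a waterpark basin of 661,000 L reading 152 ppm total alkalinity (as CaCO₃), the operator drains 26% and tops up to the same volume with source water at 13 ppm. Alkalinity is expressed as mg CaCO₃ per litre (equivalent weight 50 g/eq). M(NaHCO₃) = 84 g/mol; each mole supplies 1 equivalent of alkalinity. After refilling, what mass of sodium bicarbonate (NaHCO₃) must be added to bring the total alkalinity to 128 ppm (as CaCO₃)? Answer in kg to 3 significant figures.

After draining 26% and refilling: 152 × 0.74 + 13 × 0.26 = 115.86 ppm.
Deficit to target: 128 − 115.86 = 12.14 mg/L.
As CaCO₃: 12.14 mg/L × 661,000 L = 8025 g; ÷ 50 g/eq ÷ 1 = 160.5 mol NaHCO₃.
Mass: 160.5 × 84 = 13,480 g.

13.5 kg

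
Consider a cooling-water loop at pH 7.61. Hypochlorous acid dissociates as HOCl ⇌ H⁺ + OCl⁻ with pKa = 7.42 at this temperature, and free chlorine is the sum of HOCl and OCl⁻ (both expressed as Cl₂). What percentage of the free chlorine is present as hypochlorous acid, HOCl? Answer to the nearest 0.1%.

39.2%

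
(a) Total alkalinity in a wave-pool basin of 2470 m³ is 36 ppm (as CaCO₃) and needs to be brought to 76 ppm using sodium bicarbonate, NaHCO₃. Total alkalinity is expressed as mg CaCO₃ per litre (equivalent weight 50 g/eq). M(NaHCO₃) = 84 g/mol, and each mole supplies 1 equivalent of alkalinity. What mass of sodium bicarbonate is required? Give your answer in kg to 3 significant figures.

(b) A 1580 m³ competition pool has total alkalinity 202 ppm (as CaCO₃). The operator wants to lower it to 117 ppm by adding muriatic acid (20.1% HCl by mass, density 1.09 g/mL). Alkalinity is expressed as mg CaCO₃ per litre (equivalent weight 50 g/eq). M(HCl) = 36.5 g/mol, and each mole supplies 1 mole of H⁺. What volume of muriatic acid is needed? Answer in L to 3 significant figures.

(a) Volume: 2470 m³ = 2,470,000 L.
(a) Alkalinity to add: (76 − 36) = 40 mg/L as CaCO₃ × 2,470,000 L = 98,800 g as CaCO₃.
(a) Equivalents: 98,800 g ÷ 50 g/eq = 1976 eq.
(a) NaHCO₃ supplies 1 eq per mole → 1976 mol.
(a) Mass: 1976 mol × 84 g/mol = 166,000 g.

(b) Volume: 1580 m³ = 1,580,000 L.
(b) Alkalinity to neutralize: (202 − 117) = 85 mg/L as CaCO₃ × 1,580,000 L = 134,300 g as CaCO₃.
(b) Equivalents of H⁺ required: 134,300 ÷ 50 g/eq = 2686 eq = 2686 mol HCl.
(b) Mass of HCl: 2686 × 36.5 = 98,040 g.
(b) Mass of 20.1% solution: 98,040 / 0.201 = 487,800 g.
(b) Volume: 487,800 g ÷ 1.09 g/mL = 447,500 mL.

(a) 166 kg; (b) 447 L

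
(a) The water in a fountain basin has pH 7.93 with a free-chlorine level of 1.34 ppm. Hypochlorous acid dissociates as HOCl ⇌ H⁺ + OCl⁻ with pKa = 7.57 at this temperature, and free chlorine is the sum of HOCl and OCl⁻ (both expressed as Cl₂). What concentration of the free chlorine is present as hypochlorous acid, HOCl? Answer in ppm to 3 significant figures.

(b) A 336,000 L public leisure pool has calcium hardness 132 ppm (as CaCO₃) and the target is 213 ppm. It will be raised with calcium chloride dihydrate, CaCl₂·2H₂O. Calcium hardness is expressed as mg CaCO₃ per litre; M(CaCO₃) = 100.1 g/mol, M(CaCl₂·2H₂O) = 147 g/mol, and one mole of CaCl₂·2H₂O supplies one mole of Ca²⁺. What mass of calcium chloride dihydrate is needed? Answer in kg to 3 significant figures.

(a) 0.407 ppm; (b) 40.0 kg

(a) [OCl⁻]/[HOCl] = 10^(pH − pKa) = 10^(7.93 − 7.57) = 10^0.36 = 2.291.
(a) Fraction as HOCl = 1 / (1 + 2.291) = 0.3039.
(a) HOCl = 0.3039 × 1.34 ppm = 0.4072 ppm.

(b) Hardness to add: (213 − 132) = 81 mg/L as CaCO₃ × 336,000 L = 27,220 g as CaCO₃.
(b) Moles of Ca²⁺ (1 mol Ca²⁺ ≡ 1 mol CaCO₃): 27,220 / 100.1 g/mol = 271.9 mol.
(b) Mass of CaCl₂·2H₂O: 271.9 × 147 = 39,970 g.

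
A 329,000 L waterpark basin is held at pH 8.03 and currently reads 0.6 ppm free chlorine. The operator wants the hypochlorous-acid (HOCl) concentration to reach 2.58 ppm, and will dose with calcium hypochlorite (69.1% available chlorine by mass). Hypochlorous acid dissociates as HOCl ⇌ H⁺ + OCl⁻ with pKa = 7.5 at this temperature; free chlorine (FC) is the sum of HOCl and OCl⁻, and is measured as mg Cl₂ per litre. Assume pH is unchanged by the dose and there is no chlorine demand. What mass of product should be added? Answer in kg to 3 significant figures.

5.11 kg

[OCl⁻]/[HOCl] = 10^(pH − pKa) = 10^(8.03 − 7.5) = 3.388; fraction as HOCl = 1/(1 + 3.388) = 0.2279.
Free chlorine required for 2.58 ppm HOCl: 2.58 / 0.2279 = 11.32 ppm.
FC to add: 11.32 − 0.6 = 10.72 mg/L as Cl₂.
Cl₂ equivalent: 10.72 mg/L × 329,000 L = 3528 g.
Product at 69.1% available Cl: 3528 / 0.691 = 5105 g.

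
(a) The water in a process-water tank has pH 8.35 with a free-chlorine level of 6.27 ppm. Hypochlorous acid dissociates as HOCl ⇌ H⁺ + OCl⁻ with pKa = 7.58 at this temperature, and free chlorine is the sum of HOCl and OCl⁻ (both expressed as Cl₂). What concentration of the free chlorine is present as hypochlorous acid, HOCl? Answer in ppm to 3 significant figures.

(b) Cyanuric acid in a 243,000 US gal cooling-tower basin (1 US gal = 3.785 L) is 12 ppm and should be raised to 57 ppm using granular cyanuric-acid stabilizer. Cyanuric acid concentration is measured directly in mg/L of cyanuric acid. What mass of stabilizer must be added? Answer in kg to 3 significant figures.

(a) [OCl⁻]/[HOCl] = 10^(pH − pKa) = 10^(8.35 − 7.58) = 10^0.77 = 5.888.
(a) Fraction as HOCl = 1 / (1 + 5.888) = 0.1452.
(a) HOCl = 0.1452 × 6.27 ppm = 0.9102 ppm.

(b) Volume: 243,000 US gal × 3.785 L/gal = 919,755 L.
(b) CYA to add: (57 − 12) = 45 mg/L × 919,755 L = 41,390 g cyanuric acid.

(a) 0.910 ppm; (b) 41.4 kg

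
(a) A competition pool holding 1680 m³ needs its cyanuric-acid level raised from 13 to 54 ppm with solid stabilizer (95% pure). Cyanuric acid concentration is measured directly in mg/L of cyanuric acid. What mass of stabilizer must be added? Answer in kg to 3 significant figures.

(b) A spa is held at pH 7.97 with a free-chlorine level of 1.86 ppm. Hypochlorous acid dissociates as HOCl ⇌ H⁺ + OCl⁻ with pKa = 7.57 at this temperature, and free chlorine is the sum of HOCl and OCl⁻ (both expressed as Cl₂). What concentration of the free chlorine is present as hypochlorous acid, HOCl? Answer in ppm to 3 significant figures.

(a) Volume: 1680 m³ = 1,680,000 L.
(a) CYA to add: (54 − 13) = 41 mg/L × 1,680,000 L = 68,880 g cyanuric acid.
(a) At 95% purity: 68,880 / 0.95 = 72,510 g product.

(b) [OCl⁻]/[HOCl] = 10^(pH − pKa) = 10^(7.97 − 7.57) = 10^0.40 = 2.512.
(b) Fraction as HOCl = 1 / (1 + 2.512) = 0.2847.
(b) HOCl = 0.2847 × 1.86 ppm = 0.5296 ppm.

(a) 72.5 kg; (b) 0.530 ppm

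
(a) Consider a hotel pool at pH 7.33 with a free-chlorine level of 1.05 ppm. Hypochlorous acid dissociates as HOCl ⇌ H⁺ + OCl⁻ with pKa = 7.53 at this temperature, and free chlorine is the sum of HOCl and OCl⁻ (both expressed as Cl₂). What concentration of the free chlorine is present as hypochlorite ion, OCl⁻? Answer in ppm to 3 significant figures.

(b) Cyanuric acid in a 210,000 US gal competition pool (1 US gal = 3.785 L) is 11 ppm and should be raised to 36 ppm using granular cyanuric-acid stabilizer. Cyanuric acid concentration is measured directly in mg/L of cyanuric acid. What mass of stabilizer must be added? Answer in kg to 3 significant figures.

(a) 0.406 ppm; (b) 19.9 kg

(a) [OCl⁻]/[HOCl] = 10^(pH − pKa) = 10^(7.33 − 7.53) = 10^-0.20 = 0.631.
(a) Fraction as HOCl = 1 / (1 + 0.631) = 0.6131.
(a) OCl⁻ = (1 − 0.6131) × 1.05 ppm = 0.4062 ppm.

(b) Volume: 210,000 US gal × 3.785 L/gal = 794,850 L.
(b) CYA to add: (36 − 11) = 25 mg/L × 794,850 L = 19,870 g cyanuric acid.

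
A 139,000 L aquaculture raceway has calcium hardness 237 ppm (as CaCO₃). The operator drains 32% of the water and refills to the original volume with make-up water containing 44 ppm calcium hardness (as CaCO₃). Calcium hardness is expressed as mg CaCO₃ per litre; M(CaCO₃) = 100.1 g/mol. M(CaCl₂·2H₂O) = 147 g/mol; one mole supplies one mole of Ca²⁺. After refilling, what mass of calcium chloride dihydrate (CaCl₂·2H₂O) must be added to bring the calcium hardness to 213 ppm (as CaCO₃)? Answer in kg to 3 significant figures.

After draining 32% and refilling: 237 × 0.68 + 44 × 0.32 = 175.24 ppm.
Deficit to target: 213 − 175.24 = 37.76 mg/L.
As CaCO₃: 37.76 mg/L × 139,000 L = 5249 g; ÷ 100.1 = 52.43 mol Ca²⁺.
Mass: 52.43 × 147 = 7708 g.

7.71 kg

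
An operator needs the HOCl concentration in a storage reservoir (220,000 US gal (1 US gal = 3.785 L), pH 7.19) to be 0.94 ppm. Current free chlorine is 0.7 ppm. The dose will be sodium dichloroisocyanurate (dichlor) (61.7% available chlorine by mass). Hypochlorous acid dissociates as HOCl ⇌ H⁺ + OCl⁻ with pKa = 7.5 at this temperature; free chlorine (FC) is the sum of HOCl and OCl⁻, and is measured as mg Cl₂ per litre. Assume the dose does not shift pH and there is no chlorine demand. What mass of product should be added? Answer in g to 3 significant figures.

Volume: 220,000 US gal × 3.785 L/gal = 832,700 L.
[OCl⁻]/[HOCl] = 10^(pH − pKa) = 10^(7.19 − 7.5) = 0.4898; fraction as HOCl = 1/(1 + 0.4898) = 0.6712.
Free chlorine required for 0.94 ppm HOCl: 0.94 / 0.6712 = 1.4 ppm.
FC to add: 1.4 − 0.7 = 0.7004 mg/L as Cl₂.
Cl₂ equivalent: 0.7004 mg/L × 832,700 L = 583.2 g.
Product at 61.7% available Cl: 583.2 / 0.617 = 945.2 g.

945 g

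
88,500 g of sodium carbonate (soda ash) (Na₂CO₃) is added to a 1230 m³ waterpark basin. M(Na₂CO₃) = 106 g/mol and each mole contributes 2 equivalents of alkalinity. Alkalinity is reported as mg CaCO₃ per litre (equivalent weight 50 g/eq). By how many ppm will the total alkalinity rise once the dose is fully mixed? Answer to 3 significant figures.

Volume: 1230 m³ = 1,230,000 L.
Moles of Na₂CO₃: 88,500 g ÷ 106 g/mol = 834.9 mol → 1670 eq of alkalinity.
As CaCO₃: 1670 eq × 50 g/eq = 83,490 g.
Rise: 83,490 g / 1,230,000 L × 1000 = 67.88 mg/L.

67.9 ppm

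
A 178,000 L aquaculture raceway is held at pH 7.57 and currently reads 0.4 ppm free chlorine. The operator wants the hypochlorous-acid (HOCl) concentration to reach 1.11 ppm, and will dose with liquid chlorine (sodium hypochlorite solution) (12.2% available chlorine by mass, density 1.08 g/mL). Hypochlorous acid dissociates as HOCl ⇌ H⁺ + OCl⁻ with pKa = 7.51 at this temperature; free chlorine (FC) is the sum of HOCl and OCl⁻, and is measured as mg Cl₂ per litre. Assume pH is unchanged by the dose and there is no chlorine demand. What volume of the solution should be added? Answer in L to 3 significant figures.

2.68 L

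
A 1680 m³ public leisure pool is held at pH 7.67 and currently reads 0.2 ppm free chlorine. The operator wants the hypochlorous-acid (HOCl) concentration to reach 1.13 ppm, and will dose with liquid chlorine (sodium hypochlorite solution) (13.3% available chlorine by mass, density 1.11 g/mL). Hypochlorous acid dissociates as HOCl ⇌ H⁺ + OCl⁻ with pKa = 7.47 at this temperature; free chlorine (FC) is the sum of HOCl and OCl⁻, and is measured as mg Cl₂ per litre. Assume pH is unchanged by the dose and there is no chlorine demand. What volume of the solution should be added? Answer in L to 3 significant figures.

31.0 L

Volume: 1680 m³ = 1,680,000 L.
[OCl⁻]/[HOCl] = 10^(pH − pKa) = 10^(7.67 − 7.47) = 1.585; fraction as HOCl = 1/(1 + 1.585) = 0.3869.
Free chlorine required for 1.13 ppm HOCl: 1.13 / 0.3869 = 2.921 ppm.
FC to add: 2.921 − 0.2 = 2.721 mg/L as Cl₂.
Cl₂ equivalent: 2.721 mg/L × 1,680,000 L = 4571 g.
Product at 13.3% available Cl: 4571 / 0.133 = 34,370 g.
Volume: 34,370 g ÷ 1.11 g/mL = 30,960 mL.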